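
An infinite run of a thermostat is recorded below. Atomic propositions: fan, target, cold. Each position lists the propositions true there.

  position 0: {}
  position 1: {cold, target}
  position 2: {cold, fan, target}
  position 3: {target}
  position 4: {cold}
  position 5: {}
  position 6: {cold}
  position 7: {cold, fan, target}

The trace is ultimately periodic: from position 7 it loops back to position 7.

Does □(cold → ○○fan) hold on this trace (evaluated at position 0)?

Does not hold

cold → ○○fan must hold at every position from 0 onward. It fails at position 1, so □(cold → ○○fan) is false.
Positions where cold holds: 1, 2, 4, 6, 7.
Check ○○fan at each: 1→fails, 2→fails, 4→fails, 6→ok, 7→ok.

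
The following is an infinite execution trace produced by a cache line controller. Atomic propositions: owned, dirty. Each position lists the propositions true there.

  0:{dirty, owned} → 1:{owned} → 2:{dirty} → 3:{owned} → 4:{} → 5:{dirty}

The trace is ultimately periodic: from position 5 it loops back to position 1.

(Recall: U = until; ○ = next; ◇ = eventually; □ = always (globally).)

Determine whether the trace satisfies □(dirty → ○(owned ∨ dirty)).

Holds

dirty → ○(owned ∨ dirty) holds at every position 0..5, and those are all positions ever visited, so □(dirty → ○(owned ∨ dirty)) holds.
Positions where dirty holds: 0, 2, 5.
Check ○(owned ∨ dirty) at each: 0→ok, 2→ok, 5→ok.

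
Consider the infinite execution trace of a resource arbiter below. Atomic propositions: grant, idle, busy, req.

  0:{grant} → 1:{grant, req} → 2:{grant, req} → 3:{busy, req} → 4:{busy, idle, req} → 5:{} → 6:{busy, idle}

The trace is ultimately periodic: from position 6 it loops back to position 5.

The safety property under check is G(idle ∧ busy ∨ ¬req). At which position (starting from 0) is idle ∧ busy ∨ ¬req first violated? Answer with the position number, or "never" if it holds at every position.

1

Check idle ∧ busy ∨ ¬req at each position in order: 0 ✓.
At position 1 the labels are {grant, req}, so idle ∧ busy ∨ ¬req is false there. This is the first violation.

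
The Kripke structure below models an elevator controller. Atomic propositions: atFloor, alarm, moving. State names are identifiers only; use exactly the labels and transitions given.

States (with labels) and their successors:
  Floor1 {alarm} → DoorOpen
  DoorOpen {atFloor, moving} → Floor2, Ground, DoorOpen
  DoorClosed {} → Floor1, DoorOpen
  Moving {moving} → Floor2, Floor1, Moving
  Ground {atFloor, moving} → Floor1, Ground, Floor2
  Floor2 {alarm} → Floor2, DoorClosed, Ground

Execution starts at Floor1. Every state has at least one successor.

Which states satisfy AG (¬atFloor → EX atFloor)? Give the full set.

{Floor1, DoorOpen, DoorClosed, Ground, Floor2}

States satisfying ¬atFloor → EX atFloor: {Floor1, DoorOpen, DoorClosed, Ground, Floor2}.
States satisfying AG (¬atFloor → EX atFloor): {Floor1, DoorOpen, DoorClosed, Ground, Floor2}.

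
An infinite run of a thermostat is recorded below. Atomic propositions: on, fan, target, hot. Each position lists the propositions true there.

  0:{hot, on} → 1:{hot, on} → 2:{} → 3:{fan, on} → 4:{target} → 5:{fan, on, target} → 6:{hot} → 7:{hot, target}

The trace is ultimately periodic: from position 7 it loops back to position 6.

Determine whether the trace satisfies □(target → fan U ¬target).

target → fan U ¬target must hold at every position from 0 onward. It fails at position 4, so □(target → fan U ¬target) is false.
Positions where target holds: 4, 5, 7.
Check fan U ¬target at each: 4→fails, 5→ok, 7→fails.

Does not hold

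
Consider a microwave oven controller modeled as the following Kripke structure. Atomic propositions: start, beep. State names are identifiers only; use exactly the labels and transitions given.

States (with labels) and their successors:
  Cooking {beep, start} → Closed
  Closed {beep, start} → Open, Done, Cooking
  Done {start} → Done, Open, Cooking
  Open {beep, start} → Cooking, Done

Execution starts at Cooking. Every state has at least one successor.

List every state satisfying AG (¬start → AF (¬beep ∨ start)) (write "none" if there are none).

States satisfying ¬start → AF (¬beep ∨ start): {Cooking, Closed, Done, Open}.
States satisfying AG (¬start → AF (¬beep ∨ start)): {Cooking, Closed, Done, Open}.

{Cooking, Closed, Done, Open}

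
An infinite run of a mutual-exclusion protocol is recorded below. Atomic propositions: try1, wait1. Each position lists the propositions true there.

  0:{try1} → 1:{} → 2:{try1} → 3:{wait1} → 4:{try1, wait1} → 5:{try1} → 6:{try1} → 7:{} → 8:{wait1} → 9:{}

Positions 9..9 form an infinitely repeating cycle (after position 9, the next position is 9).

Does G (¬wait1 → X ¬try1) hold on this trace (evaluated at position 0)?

¬wait1 → X ¬try1 must hold at every position from 0 onward. It fails at position 1, so G (¬wait1 → X ¬try1) is false.
Positions where ¬wait1 holds: 0, 1, 2, 5, 6, 7, 9.
Check X ¬try1 at each: 0→ok, 1→fails, 2→ok, 5→fails, 6→ok, 7→ok, 9→ok.

Violated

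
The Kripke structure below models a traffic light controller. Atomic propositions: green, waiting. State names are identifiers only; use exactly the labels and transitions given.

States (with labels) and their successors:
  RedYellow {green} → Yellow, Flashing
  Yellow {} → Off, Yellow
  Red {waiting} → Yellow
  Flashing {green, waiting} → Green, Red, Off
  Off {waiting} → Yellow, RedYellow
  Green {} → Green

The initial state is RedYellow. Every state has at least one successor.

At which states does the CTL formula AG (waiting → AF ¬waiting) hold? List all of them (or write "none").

States satisfying waiting → AF ¬waiting: {RedYellow, Yellow, Red, Flashing, Off, Green}.
States satisfying AG (waiting → AF ¬waiting): {RedYellow, Yellow, Red, Flashing, Off, Green}.

{RedYellow, Yellow, Red, Flashing, Off, Green}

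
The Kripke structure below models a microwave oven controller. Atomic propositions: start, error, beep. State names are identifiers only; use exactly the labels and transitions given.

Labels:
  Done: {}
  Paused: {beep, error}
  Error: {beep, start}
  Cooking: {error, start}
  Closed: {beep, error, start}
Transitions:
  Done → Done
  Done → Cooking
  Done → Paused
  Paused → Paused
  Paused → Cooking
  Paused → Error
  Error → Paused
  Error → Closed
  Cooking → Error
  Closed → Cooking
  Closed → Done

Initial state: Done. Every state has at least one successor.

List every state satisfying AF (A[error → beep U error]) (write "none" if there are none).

States satisfying A[error → beep U error]: {Paused, Error, Cooking, Closed}.
States satisfying AF (A[error → beep U error]): {Paused, Error, Cooking, Closed}.

{Paused, Error, Cooking, Closed}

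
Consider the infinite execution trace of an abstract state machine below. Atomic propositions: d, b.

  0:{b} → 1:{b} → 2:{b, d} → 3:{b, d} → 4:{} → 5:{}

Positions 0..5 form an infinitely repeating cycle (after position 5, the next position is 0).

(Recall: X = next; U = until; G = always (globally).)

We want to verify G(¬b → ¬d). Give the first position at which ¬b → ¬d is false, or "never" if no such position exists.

never

¬b → ¬d holds at every position 0..5, and those are all the positions the trace ever visits, so the invariant G(¬b → ¬d) is never violated.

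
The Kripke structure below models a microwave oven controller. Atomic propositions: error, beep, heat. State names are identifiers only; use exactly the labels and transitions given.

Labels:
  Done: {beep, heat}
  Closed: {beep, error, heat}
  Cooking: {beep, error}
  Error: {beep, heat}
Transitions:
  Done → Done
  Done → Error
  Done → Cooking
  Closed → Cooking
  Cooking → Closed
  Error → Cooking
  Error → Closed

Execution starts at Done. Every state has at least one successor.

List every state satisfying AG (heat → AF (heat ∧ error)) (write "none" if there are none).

States satisfying heat → AF (heat ∧ error): {Closed, Cooking, Error}.
States satisfying AG (heat → AF (heat ∧ error)): {Closed, Cooking, Error}.

{Closed, Cooking, Error}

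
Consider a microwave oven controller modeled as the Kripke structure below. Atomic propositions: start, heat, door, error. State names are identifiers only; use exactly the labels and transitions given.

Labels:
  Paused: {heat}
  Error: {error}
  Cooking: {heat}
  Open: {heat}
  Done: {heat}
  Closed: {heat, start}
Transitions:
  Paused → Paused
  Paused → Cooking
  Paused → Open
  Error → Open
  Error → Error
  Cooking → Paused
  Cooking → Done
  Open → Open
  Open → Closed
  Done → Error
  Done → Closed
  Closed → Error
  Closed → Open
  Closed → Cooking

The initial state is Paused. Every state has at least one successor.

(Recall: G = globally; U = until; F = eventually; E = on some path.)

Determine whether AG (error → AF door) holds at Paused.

Does not hold

States satisfying error → AF door: {Paused, Cooking, Open, Done, Closed}.
States satisfying AG (error → AF door): ∅.
Error is reachable from Paused and violates error → AF door, so AG fails at Paused.
Paused ∉ Sat(AG (error → AF door)).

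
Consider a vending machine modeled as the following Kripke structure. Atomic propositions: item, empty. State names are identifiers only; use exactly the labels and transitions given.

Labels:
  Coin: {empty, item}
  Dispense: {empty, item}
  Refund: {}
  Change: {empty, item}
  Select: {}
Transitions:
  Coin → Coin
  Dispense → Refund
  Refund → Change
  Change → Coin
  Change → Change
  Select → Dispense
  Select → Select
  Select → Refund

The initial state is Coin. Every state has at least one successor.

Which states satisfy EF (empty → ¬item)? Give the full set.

States satisfying empty → ¬item: {Refund, Select}.
States satisfying EF (empty → ¬item): {Dispense, Refund, Select}.

{Dispense, Refund, Select}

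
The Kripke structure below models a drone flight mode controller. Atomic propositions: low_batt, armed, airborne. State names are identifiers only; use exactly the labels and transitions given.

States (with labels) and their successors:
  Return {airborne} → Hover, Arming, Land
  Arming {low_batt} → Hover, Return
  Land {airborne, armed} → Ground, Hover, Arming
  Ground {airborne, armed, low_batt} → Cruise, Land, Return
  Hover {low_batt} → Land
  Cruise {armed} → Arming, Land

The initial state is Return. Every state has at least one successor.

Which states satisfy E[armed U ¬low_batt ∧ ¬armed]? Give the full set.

States satisfying armed: {Land, Ground, Cruise}.
States satisfying ¬low_batt ∧ ¬armed: {Return}.
States satisfying E[armed U ¬low_batt ∧ ¬armed]: {Return, Land, Ground, Cruise}.

{Return, Land, Ground, Cruise}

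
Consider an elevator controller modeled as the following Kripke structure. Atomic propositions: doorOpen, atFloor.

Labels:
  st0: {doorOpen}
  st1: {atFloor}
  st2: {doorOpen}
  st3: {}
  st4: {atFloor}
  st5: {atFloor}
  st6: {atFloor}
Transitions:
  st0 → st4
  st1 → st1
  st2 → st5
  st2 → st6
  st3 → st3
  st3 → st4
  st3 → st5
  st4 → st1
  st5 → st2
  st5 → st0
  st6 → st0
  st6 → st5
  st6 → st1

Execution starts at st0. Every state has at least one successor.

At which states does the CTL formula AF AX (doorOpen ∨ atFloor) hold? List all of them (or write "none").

{st0, st1, st2, st4, st5, st6}

States satisfying AX (doorOpen ∨ atFloor): {st0, st1, st2, st4, st5, st6}.
States satisfying AF AX (doorOpen ∨ atFloor): {st0, st1, st2, st4, st5, st6}.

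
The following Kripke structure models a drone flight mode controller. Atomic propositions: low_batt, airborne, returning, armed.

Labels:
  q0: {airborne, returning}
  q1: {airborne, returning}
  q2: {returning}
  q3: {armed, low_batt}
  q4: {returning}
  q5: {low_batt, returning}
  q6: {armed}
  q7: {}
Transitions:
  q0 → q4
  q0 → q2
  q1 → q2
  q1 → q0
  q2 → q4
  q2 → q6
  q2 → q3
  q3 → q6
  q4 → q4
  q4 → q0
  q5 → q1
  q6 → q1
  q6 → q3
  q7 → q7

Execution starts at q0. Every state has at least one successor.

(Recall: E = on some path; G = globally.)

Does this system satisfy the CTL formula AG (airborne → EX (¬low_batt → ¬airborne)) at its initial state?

States satisfying airborne → EX (¬low_batt → ¬airborne): {q0, q1, q2, q3, q4, q5, q6, q7}.
States satisfying AG (airborne → EX (¬low_batt → ¬airborne)): {q0, q1, q2, q3, q4, q5, q6, q7}.
Every state reachable from q0 satisfies airborne → EX (¬low_batt → ¬airborne).
q0 ∈ Sat(AG (airborne → EX (¬low_batt → ¬airborne))).

Yes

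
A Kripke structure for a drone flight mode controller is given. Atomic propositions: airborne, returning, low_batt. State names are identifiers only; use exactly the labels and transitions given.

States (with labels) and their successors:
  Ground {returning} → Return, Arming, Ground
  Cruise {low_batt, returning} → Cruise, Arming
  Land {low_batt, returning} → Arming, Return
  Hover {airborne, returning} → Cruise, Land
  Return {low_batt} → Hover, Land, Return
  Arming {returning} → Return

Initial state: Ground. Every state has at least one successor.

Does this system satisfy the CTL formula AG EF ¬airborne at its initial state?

States satisfying EF ¬airborne: {Ground, Cruise, Land, Hover, Return, Arming}.
States satisfying AG EF ¬airborne: {Ground, Cruise, Land, Hover, Return, Arming}.
Every state reachable from Ground satisfies EF ¬airborne.
Ground ∈ Sat(AG EF ¬airborne).

Yes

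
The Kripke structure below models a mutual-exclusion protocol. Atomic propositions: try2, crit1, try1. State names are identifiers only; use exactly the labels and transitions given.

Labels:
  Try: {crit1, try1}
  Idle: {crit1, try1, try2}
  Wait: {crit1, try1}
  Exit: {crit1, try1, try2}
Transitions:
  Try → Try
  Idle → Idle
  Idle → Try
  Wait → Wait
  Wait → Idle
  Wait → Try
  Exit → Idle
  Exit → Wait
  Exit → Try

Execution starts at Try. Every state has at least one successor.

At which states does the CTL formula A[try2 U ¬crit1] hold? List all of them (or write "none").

none

States satisfying try2: {Idle, Exit}.
States satisfying ¬crit1: ∅.
States satisfying A[try2 U ¬crit1]: ∅.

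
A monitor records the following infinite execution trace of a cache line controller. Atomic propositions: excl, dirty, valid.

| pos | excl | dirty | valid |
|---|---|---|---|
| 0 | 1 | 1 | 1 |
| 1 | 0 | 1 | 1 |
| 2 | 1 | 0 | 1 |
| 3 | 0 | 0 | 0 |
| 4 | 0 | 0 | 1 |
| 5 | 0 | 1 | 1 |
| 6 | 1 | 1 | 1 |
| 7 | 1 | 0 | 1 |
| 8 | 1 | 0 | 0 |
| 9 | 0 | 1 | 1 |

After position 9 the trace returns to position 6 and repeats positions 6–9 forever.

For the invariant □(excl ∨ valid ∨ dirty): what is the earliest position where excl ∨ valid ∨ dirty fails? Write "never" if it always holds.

3

Check excl ∨ valid ∨ dirty at each position in order: 0 ✓, 1 ✓, 2 ✓.
At position 3 the labels are {}, so excl ∨ valid ∨ dirty is false there. This is the first violation.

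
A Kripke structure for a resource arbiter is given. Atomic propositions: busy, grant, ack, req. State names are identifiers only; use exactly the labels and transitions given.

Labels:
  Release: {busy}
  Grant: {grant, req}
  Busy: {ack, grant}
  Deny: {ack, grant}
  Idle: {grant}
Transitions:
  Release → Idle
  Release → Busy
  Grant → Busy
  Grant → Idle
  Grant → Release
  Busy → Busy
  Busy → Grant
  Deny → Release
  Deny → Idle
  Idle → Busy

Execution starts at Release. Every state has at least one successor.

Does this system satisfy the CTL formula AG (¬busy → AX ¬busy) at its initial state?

No

States satisfying ¬busy → AX ¬busy: {Release, Busy, Idle}.
States satisfying AG (¬busy → AX ¬busy): ∅.
Grant is reachable from Release and violates ¬busy → AX ¬busy, so AG fails at Release.
Release ∉ Sat(AG (¬busy → AX ¬busy)).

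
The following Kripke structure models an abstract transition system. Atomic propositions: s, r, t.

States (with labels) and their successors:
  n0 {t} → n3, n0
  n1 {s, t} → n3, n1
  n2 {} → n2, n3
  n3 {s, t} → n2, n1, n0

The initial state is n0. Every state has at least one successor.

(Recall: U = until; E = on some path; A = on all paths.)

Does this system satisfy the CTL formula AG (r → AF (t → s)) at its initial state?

States satisfying r → AF (t → s): {n0, n1, n2, n3}.
States satisfying AG (r → AF (t → s)): {n0, n1, n2, n3}.
Every state reachable from n0 satisfies r → AF (t → s).
n0 ∈ Sat(AG (r → AF (t → s))).

Yes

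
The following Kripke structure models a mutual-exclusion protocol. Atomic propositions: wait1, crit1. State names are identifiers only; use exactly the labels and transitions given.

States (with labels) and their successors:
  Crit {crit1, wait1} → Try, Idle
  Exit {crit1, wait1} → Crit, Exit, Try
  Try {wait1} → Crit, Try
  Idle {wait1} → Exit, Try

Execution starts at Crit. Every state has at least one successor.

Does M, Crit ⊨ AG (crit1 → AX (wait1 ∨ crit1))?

States satisfying crit1 → AX (wait1 ∨ crit1): {Crit, Exit, Try, Idle}.
States satisfying AG (crit1 → AX (wait1 ∨ crit1)): {Crit, Exit, Try, Idle}.
Every state reachable from Crit satisfies crit1 → AX (wait1 ∨ crit1).
Crit ∈ Sat(AG (crit1 → AX (wait1 ∨ crit1))).

Holds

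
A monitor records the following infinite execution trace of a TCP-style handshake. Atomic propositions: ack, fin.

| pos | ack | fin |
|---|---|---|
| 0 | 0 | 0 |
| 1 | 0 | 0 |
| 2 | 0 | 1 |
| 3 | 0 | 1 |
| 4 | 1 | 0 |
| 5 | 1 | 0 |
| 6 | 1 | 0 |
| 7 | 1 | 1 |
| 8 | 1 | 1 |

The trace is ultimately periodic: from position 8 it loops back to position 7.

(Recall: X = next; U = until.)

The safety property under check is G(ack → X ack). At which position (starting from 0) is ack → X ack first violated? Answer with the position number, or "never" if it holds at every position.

ack → X ack holds at every position 0..8, and those are all the positions the trace ever visits, so the invariant G(ack → X ack) is never violated.

never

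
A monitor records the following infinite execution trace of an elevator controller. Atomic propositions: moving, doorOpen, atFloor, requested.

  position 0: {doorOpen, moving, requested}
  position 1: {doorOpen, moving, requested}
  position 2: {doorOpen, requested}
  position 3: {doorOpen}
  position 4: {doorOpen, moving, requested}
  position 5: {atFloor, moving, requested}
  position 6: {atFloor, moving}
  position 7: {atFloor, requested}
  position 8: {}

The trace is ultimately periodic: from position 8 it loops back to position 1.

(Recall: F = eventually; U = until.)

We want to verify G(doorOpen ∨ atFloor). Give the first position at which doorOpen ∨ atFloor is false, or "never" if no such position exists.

8

Check doorOpen ∨ atFloor at each position in order: 0 ✓, 1 ✓, 2 ✓, 3 ✓, 4 ✓, 5 ✓, 6 ✓, 7 ✓.
At position 8 the labels are {}, so doorOpen ∨ atFloor is false there. This is the first violation.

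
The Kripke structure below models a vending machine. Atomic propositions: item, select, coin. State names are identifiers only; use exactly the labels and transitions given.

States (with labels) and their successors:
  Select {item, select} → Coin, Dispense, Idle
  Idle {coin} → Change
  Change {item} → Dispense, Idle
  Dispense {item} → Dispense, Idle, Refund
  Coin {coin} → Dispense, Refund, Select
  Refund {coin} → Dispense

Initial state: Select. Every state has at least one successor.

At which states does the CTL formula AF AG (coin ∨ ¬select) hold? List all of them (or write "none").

{Idle, Change, Dispense, Refund}

States satisfying AG (coin ∨ ¬select): {Idle, Change, Dispense, Refund}.
States satisfying AF AG (coin ∨ ¬select): {Idle, Change, Dispense, Refund}.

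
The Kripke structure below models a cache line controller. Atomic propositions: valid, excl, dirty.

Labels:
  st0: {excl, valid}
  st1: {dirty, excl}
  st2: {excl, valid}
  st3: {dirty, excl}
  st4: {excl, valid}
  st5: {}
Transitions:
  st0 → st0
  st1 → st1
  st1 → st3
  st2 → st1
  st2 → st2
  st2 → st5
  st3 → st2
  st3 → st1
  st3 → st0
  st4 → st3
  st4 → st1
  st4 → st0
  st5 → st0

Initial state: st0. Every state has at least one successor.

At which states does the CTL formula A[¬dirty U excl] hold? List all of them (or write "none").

{st0, st1, st2, st3, st4, st5}

States satisfying ¬dirty: {st0, st2, st4, st5}.
States satisfying excl: {st0, st1, st2, st3, st4}.
States satisfying A[¬dirty U excl]: {st0, st1, st2, st3, st4, st5}.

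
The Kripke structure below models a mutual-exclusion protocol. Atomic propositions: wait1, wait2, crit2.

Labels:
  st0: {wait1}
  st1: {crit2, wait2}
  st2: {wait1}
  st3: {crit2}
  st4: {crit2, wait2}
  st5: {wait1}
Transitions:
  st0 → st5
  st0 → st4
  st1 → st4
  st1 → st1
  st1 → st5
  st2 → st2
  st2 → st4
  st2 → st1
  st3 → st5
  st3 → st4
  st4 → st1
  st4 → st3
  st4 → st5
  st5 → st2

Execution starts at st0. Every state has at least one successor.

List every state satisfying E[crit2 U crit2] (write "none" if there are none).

States satisfying crit2: {st1, st3, st4}.
States satisfying E[crit2 U crit2]: {st1, st3, st4}.

{st1, st3, st4}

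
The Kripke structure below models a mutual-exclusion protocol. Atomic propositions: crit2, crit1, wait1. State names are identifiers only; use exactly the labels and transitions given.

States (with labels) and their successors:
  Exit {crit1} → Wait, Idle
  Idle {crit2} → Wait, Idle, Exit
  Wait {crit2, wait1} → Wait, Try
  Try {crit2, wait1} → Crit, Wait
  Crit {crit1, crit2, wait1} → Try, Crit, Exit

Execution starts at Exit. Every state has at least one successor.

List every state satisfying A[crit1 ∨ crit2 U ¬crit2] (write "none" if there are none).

{Exit}

States satisfying crit1 ∨ crit2: {Exit, Idle, Wait, Try, Crit}.
States satisfying ¬crit2: {Exit}.
States satisfying A[crit1 ∨ crit2 U ¬crit2]: {Exit}.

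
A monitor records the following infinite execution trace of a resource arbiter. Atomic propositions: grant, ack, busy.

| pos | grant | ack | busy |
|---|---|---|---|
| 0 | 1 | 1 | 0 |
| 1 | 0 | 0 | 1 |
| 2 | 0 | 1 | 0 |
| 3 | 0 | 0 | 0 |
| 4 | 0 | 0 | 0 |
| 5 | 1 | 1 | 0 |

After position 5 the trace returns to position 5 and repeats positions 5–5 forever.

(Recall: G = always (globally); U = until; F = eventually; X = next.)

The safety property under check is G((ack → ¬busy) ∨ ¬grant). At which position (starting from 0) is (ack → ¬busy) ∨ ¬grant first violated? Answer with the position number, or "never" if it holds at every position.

(ack → ¬busy) ∨ ¬grant holds at every position 0..5, and those are all the positions the trace ever visits, so the invariant G((ack → ¬busy) ∨ ¬grant) is never violated.

never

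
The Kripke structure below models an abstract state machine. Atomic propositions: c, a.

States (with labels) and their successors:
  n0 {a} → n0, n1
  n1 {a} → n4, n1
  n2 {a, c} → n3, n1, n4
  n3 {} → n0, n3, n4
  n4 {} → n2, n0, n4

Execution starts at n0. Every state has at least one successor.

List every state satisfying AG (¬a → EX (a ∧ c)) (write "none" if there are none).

States satisfying ¬a → EX (a ∧ c): {n0, n1, n2, n4}.
States satisfying AG (¬a → EX (a ∧ c)): ∅.

none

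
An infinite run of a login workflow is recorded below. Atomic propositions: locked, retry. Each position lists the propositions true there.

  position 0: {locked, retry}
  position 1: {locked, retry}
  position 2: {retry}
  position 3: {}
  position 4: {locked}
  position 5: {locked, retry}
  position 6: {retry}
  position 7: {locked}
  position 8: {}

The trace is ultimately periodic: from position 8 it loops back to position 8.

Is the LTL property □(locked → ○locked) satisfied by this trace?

locked → ○locked must hold at every position from 0 onward. It fails at position 1, so □(locked → ○locked) is false.
Positions where locked holds: 0, 1, 4, 5, 7.
Check ○locked at each: 0→ok, 1→fails, 4→ok, 5→fails, 7→fails.

Does not hold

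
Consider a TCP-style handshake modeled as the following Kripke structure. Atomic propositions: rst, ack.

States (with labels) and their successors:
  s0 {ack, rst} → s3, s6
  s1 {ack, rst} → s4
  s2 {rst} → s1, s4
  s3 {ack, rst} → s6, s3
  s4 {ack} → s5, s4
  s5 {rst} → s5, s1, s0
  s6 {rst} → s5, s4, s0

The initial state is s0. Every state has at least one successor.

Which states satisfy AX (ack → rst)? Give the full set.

States satisfying ack → rst: {s0, s1, s2, s3, s5, s6}.
States satisfying AX (ack → rst): {s0, s3, s5}.

{s0, s3, s5}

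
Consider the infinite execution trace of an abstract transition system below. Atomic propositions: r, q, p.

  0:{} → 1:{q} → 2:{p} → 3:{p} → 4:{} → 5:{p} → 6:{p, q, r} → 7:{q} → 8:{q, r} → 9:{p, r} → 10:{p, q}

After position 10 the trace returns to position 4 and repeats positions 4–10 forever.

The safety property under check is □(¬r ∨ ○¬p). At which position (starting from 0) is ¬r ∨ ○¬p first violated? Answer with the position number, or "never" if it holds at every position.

Check ¬r ∨ ○¬p at each position in order: 0 ✓, 1 ✓, 2 ✓, 3 ✓, 4 ✓, 5 ✓, 6 ✓, 7 ✓.
At position 8 the labels are {q, r} and the next position 9 has {p, r}, so ¬r ∨ ○¬p is false there. This is the first violation.

8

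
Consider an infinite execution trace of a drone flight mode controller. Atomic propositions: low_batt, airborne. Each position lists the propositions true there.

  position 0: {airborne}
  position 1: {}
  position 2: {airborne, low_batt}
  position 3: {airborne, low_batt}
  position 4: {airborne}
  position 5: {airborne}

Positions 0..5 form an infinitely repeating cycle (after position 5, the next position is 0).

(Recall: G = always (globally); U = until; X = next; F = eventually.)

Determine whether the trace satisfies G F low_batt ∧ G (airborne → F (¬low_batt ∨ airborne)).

Satisfied

F low_batt holds at every position 0..5, and those are all positions ever visited, so G F low_batt holds.
airborne → F (¬low_batt ∨ airborne) holds at every position 0..5, and those are all positions ever visited, so G (airborne → F (¬low_batt ∨ airborne)) holds.
Positions where airborne holds: 0, 2, 3, 4, 5.
Check F (¬low_batt ∨ airborne) at each: 0→ok, 2→ok, 3→ok, 4→ok, 5→ok.
At position 0: G F low_batt is true; G (airborne → F (¬low_batt ∨ airborne)) is true; so G F low_batt ∧ G (airborne → F (¬low_batt ∨ airborne)) is true.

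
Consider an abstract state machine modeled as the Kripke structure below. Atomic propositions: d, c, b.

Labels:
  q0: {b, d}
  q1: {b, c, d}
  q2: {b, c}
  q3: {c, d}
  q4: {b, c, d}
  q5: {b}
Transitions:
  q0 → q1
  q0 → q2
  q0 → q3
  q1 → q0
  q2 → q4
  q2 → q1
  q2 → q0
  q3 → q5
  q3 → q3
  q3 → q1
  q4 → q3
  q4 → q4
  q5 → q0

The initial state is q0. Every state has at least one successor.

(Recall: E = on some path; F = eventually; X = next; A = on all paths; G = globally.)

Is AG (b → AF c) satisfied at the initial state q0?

States satisfying b → AF c: {q0, q1, q2, q3, q4, q5}.
States satisfying AG (b → AF c): {q0, q1, q2, q3, q4, q5}.
Every state reachable from q0 satisfies b → AF c.
q0 ∈ Sat(AG (b → AF c)).

Satisfied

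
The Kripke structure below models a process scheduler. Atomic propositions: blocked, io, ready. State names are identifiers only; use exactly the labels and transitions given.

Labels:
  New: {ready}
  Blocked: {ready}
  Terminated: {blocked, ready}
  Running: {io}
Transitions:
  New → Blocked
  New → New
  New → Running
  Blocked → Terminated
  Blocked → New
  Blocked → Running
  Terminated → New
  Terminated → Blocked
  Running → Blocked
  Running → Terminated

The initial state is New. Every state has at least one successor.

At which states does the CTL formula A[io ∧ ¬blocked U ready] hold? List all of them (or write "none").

States satisfying io ∧ ¬blocked: {Running}.
States satisfying ready: {New, Blocked, Terminated}.
States satisfying A[io ∧ ¬blocked U ready]: {New, Blocked, Terminated, Running}.

{New, Blocked, Terminated, Running}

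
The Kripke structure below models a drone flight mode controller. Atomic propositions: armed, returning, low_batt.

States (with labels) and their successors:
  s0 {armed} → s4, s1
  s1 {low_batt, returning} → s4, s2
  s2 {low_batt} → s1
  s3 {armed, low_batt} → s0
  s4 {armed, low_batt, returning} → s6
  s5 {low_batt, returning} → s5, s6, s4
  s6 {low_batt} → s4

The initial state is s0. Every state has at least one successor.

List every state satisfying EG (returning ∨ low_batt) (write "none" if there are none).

States satisfying returning ∨ low_batt: {s1, s2, s3, s4, s5, s6}.
States satisfying EG (returning ∨ low_batt): {s1, s2, s4, s5, s6}.

{s1, s2, s4, s5, s6}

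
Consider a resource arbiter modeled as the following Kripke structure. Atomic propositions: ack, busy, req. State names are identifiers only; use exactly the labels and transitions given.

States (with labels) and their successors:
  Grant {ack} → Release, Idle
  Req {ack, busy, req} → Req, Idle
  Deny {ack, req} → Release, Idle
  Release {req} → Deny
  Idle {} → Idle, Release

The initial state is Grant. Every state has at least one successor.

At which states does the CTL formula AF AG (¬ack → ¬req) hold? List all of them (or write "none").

none

States satisfying AG (¬ack → ¬req): ∅.
States satisfying AF AG (¬ack → ¬req): ∅.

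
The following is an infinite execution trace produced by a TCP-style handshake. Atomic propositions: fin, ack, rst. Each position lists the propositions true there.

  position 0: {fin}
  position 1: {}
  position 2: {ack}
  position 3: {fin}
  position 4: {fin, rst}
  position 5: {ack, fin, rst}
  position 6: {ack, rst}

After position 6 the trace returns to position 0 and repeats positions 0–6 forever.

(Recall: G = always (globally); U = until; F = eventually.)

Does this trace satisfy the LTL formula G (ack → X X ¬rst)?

Violated

ack → X X ¬rst must hold at every position from 0 onward. It fails at position 2, so G (ack → X X ¬rst) is false.
Positions where ack holds: 2, 5, 6.
Check X X ¬rst at each: 2→fails, 5→ok, 6→ok.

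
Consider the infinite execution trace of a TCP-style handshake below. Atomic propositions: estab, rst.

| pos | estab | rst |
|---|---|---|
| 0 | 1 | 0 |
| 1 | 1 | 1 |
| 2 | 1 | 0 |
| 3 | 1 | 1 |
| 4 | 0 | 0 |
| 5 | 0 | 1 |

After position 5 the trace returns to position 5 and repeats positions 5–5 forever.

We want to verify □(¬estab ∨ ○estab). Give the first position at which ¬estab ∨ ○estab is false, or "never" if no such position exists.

3

Check ¬estab ∨ ○estab at each position in order: 0 ✓, 1 ✓, 2 ✓.
At position 3 the labels are {estab, rst} and the next position 4 has {}, so ¬estab ∨ ○estab is false there. This is the first violation.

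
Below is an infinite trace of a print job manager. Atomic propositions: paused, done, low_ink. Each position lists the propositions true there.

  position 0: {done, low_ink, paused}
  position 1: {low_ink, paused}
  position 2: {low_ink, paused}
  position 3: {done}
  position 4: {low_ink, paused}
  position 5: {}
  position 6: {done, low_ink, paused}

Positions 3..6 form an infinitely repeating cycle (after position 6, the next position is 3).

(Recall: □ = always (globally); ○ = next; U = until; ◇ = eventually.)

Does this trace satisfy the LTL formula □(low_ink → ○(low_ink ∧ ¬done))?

No

low_ink → ○(low_ink ∧ ¬done) must hold at every position from 0 onward. It fails at position 2, so □(low_ink → ○(low_ink ∧ ¬done)) is false.
Positions where low_ink holds: 0, 1, 2, 4, 6.
Check ○(low_ink ∧ ¬done) at each: 0→ok, 1→ok, 2→fails, 4→fails, 6→fails.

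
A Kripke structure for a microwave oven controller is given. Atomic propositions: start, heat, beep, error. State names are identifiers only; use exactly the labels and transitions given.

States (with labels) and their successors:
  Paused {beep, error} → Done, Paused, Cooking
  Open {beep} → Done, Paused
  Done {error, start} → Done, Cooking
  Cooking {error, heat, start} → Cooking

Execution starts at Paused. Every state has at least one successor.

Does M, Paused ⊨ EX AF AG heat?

Holds

States satisfying AF AG heat: {Cooking}.
States satisfying EX AF AG heat: {Paused, Done, Cooking}.
Paused ∈ Sat(EX AF AG heat).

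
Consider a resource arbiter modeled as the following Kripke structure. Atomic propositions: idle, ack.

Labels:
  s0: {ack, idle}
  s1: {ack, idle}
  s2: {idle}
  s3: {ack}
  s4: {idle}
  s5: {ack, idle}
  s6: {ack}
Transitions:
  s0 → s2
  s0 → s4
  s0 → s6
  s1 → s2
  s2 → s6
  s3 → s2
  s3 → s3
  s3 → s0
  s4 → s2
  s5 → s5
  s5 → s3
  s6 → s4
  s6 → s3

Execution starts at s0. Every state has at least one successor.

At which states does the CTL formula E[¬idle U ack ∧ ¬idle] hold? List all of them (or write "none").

{s3, s6}

States satisfying ¬idle: {s3, s6}.
States satisfying ack ∧ ¬idle: {s3, s6}.
States satisfying E[¬idle U ack ∧ ¬idle]: {s3, s6}.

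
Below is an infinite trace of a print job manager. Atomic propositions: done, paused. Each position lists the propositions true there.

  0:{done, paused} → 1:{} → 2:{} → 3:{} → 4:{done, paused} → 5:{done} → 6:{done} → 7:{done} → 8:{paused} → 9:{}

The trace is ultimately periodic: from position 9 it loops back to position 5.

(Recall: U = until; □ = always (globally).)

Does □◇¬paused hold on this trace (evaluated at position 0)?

◇¬paused holds at every position 0..9, and those are all positions ever visited, so □◇¬paused holds.

Yes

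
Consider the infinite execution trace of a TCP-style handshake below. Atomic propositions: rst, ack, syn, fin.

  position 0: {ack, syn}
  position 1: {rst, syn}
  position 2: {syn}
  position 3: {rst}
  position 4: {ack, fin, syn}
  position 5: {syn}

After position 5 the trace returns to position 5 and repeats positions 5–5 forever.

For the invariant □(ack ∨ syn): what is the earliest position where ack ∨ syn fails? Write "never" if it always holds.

3

Check ack ∨ syn at each position in order: 0 ✓, 1 ✓, 2 ✓.
At position 3 the labels are {rst}, so ack ∨ syn is false there. This is the first violation.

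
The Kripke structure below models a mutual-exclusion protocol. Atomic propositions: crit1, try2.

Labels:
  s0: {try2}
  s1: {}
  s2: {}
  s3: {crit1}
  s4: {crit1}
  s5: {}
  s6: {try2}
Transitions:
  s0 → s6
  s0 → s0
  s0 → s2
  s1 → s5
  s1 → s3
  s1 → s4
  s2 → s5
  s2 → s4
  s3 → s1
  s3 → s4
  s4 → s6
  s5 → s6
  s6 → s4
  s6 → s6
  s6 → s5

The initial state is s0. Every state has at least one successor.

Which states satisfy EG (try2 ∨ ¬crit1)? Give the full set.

States satisfying try2 ∨ ¬crit1: {s0, s1, s2, s5, s6}.
States satisfying EG (try2 ∨ ¬crit1): {s0, s1, s2, s5, s6}.

{s0, s1, s2, s5, s6}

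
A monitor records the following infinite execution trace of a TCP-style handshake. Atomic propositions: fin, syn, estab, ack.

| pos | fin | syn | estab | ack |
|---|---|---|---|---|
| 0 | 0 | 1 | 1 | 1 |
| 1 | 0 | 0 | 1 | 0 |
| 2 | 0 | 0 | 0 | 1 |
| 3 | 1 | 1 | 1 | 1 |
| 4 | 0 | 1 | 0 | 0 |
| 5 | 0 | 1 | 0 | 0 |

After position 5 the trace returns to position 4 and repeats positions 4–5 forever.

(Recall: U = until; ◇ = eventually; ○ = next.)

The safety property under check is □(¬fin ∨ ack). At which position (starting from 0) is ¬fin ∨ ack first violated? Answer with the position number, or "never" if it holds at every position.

never

¬fin ∨ ack holds at every position 0..5, and those are all the positions the trace ever visits, so the invariant □(¬fin ∨ ack) is never violated.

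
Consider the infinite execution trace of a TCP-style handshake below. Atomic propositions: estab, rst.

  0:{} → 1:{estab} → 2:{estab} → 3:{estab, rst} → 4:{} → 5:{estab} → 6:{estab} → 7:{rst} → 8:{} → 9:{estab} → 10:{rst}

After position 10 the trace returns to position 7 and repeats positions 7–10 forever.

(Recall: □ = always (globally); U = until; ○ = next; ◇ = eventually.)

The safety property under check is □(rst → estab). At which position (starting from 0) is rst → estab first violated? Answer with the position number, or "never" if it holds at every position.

Check rst → estab at each position in order: 0 ✓, 1 ✓, 2 ✓, 3 ✓, 4 ✓, 5 ✓, 6 ✓.
At position 7 the labels are {rst}, so rst → estab is false there. This is the first violation.

7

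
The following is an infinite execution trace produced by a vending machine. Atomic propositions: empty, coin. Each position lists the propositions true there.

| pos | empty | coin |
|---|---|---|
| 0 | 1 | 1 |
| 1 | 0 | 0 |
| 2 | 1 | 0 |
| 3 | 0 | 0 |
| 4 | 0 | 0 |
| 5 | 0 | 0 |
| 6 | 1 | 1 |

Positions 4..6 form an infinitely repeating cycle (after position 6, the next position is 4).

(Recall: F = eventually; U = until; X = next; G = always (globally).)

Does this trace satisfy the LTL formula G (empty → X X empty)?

empty → X X empty must hold at every position from 0 onward. It fails at position 2, so G (empty → X X empty) is false.
Positions where empty holds: 0, 2, 6.
Check X X empty at each: 0→ok, 2→fails, 6→fails.

No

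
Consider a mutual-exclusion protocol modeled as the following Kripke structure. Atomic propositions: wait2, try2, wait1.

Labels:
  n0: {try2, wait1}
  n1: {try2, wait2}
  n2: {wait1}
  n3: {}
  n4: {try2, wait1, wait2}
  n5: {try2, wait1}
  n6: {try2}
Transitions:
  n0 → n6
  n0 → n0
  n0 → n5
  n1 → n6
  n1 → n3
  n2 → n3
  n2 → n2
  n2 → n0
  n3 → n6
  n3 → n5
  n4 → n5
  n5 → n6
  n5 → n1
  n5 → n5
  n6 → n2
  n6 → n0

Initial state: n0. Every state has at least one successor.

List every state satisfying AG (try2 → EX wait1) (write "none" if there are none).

none

States satisfying try2 → EX wait1: {n0, n2, n3, n4, n5, n6}.
States satisfying AG (try2 → EX wait1): ∅.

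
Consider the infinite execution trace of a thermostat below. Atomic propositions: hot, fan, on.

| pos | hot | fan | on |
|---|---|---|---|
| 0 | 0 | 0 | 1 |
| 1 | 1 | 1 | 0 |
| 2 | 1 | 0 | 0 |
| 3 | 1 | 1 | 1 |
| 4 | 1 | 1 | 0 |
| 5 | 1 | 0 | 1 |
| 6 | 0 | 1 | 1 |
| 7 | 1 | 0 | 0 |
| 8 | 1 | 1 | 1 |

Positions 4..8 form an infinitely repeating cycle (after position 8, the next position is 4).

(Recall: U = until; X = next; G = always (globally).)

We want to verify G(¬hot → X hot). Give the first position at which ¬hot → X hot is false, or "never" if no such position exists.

¬hot → X hot holds at every position 0..8, and those are all the positions the trace ever visits, so the invariant G(¬hot → X hot) is never violated.

never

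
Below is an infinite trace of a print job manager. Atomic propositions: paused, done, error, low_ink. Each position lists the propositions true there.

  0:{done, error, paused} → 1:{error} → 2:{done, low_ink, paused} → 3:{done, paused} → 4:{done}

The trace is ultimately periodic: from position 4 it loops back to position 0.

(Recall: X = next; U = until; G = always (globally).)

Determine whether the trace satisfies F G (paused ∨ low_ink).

G (paused ∨ low_ink) is false at every position 0..4, so it never becomes true and F G (paused ∨ low_ink) fails.

Does not hold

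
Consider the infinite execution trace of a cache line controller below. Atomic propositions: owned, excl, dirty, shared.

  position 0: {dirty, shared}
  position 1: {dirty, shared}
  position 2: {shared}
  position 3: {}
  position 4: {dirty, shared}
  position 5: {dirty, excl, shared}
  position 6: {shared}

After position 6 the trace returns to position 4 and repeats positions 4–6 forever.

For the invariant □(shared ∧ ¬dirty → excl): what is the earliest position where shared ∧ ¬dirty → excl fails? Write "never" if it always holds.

Check shared ∧ ¬dirty → excl at each position in order: 0 ✓, 1 ✓.
At position 2 the labels are {shared}, so shared ∧ ¬dirty → excl is false there. This is the first violation.

2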